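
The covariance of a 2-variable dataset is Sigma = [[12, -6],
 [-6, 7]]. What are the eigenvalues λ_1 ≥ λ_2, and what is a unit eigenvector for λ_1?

Step 1 — characteristic polynomial of 2×2 Sigma:
  det(Sigma - λI) = λ² - trace · λ + det = 0.
  trace = 12 + 7 = 19, det = 12·7 - (-6)² = 48.
Step 2 — discriminant:
  Δ = trace² - 4·det = 361 - 192 = 169.
Step 3 — eigenvalues:
  λ = (trace ± √Δ)/2 = (19 ± 13)/2,
  λ_1 = 16,  λ_2 = 3.

Step 4 — unit eigenvector for λ_1: solve (Sigma - λ_1 I)v = 0. First row:
  (12 - 16)·v_x + (-6)·v_y = 0, i.e. (-4)·v_x + (-6)·v_y = 0,
  so v ∝ (b, λ_1 - a) = (-6, 4); multiply by -1 so the first entry is positive: u = (6, -4).
  ||u|| = √((6)² + (-4)²) = √(52) ≈ 7.2111,
  v_1 = u/||u|| ≈ (0.8321, -0.5547) (||v_1|| = 1).

λ_1 = 16,  λ_2 = 3;  v_1 ≈ (0.8321, -0.5547)


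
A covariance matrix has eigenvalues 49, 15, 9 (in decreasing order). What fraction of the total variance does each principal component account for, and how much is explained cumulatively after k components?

Step 1 — total variance = trace(Sigma) = Σ λ_i = 49 + 15 + 9 = 73.

Step 2 — fraction explained by component i = λ_i / Σ λ:
  PC1: 49/73 = 0.6712
  PC2: 15/73 = 0.2055
  PC3: 9/73 = 0.1233

Step 3 — cumulative fraction after k components = (λ_1 + ... + λ_k) / Σ λ:
  k = 1: 49/73 = 0.6712
  k = 2: (49 + 15)/73 = 64/73 = 0.8767
  k = 3: (49 + 15 + 9)/73 = 73/73 = 1

Summary (fraction, with percent):

explained: PC1 0.6712 (67.12%), PC2 0.2055 (20.55%), PC3 0.1233 (12.33%);  cumulative: 0.6712, 0.8767, 1


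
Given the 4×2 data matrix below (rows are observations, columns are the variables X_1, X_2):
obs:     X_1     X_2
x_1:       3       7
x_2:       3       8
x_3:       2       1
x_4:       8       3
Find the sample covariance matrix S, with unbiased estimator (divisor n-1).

Step 1 — column means:
  mean(X_1) = (3 + 3 + 2 + 8) / 4 = 16/4 = 4
  mean(X_2) = (7 + 8 + 1 + 3) / 4 = 19/4 = 4.75

Step 2 — sample covariance S[i,j] = (1/(n-1)) · Σ_k (x_{k,i} - mean_i) · (x_{k,j} - mean_j), with n-1 = 3.
  S[X_1,X_1] = ((-1)·(-1) + (-1)·(-1) + (-2)·(-2) + (4)·(4)) / 3 = 22/3 = 7.3333
  S[X_1,X_2] = ((-1)·(2.25) + (-1)·(3.25) + (-2)·(-3.75) + (4)·(-1.75)) / 3 = -5/3 = -1.6667
  S[X_2,X_2] = ((2.25)·(2.25) + (3.25)·(3.25) + (-3.75)·(-3.75) + (-1.75)·(-1.75)) / 3 = 32.75/3 = 10.9167

S is symmetric (S[j,i] = S[i,j]). Assembling:

S = [[7.3333, -1.6667],
 [-1.6667, 10.9167]]


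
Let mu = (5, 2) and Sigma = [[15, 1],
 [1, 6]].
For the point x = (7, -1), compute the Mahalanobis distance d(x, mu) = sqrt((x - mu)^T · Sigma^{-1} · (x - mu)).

Step 1 — centre the observation: (x - mu) = (2, -3).

Step 2 — invert Sigma. det(Sigma) = 15·6 - (1)² = 89.
  Sigma^{-1} = (1/det) · [[d, -b], [-b, a]] = [[0.0674, -0.0112],
 [-0.0112, 0.1685]].

Step 3 — form the quadratic (x - mu)^T · Sigma^{-1} · (x - mu):
  Sigma^{-1} · (x - mu) = (0.1685, -0.5281).
  (x - mu)^T · [Sigma^{-1} · (x - mu)] = (2)·(0.1685) + (-3)·(-0.5281) = 1.9213.

Step 4 — take square root: d = √(1.9213) ≈ 1.3861.

d(x, mu) = √(1.9213) ≈ 1.3861


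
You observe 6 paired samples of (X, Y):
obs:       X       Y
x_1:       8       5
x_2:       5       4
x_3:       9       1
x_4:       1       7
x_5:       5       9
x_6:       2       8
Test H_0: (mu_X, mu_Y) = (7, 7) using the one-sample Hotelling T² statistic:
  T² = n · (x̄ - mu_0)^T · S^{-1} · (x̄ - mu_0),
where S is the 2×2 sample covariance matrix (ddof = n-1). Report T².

Step 1 — sample mean vector:
  mean(X) = (8 + 5 + 9 + 1 + 5 + 2) / 6 = 30/6 = 5
  mean(Y) = (5 + 4 + 1 + 7 + 9 + 8) / 6 = 34/6 = 5.6667
  x̄ = (5, 5.6667),  deviation x̄ - mu_0 = (5, 5.6667) - (7, 7) = (-2, -1.3333).

Step 2 — sample covariance matrix, S[i,j] = (1/(n-1)) · Σ_k (x_{k,i} - mean_i) · (x_{k,j} - mean_j), divisor n-1 = 5:
  S[X,X] = ((3)·(3) + (0)·(0) + (4)·(4) + (-4)·(-4) + (0)·(0) + (-3)·(-3)) / 5 = 50/5 = 10
  S[X,Y] = ((3)·(-0.6667) + (0)·(-1.6667) + (4)·(-4.6667) + (-4)·(1.3333) + (0)·(3.3333) + (-3)·(2.3333)) / 5 = -33/5 = -6.6
  S[Y,Y] = ((-0.6667)·(-0.6667) + (-1.6667)·(-1.6667) + (-4.6667)·(-4.6667) + (1.3333)·(1.3333) + (3.3333)·(3.3333) + (2.3333)·(2.3333)) / 5 = 43.3333/5 = 8.6667
  S = [[10, -6.6],
 [-6.6, 8.6667]].

Step 3 — invert S. det(S) = 10·8.6667 - (-6.6)² = 43.1067.
  S^{-1} = (1/det) · [[d, -b], [-b, a]] = [[0.2011, 0.1531],
 [0.1531, 0.232]].

Step 4 — quadratic form (x̄ - mu_0)^T · S^{-1} · (x̄ - mu_0):
  S^{-1} · (x̄ - mu_0) = (-0.6062, -0.6155),
  (x̄ - mu_0)^T · [...] = (-2)·(-0.6062) + (-1.3333)·(-0.6155) = 2.0332.

Step 5 — scale by n: T² = 6 · 2.0332 = 12.1992.

T² ≈ 12.1992


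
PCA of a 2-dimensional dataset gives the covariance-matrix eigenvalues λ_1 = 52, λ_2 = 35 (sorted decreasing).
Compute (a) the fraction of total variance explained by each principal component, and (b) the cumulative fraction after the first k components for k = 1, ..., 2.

Step 1 — total variance = trace(Sigma) = Σ λ_i = 52 + 35 = 87.

Step 2 — fraction explained by component i = λ_i / Σ λ:
  PC1: 52/87 = 0.5977
  PC2: 35/87 = 0.4023

Step 3 — cumulative fraction after k components = (λ_1 + ... + λ_k) / Σ λ:
  k = 1: 52/87 = 0.5977
  k = 2: (52 + 35)/87 = 87/87 = 1

Summary (fraction, with percent):

explained: PC1 0.5977 (59.77%), PC2 0.4023 (40.23%);  cumulative: 0.5977, 1


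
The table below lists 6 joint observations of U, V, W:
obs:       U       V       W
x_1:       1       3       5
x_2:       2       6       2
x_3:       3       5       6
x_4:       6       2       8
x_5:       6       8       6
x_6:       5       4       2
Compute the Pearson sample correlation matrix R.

Step 1 — column means:
  mean(U) = (1 + 2 + 3 + 6 + 6 + 5) / 6 = 23/6 = 3.8333
  mean(V) = (3 + 6 + 5 + 2 + 8 + 4) / 6 = 28/6 = 4.6667
  mean(W) = (5 + 2 + 6 + 8 + 6 + 2) / 6 = 29/6 = 4.8333

Step 2 — sample variances and covariances s[i,j] = (1/(n-1)) · Σ_k (x_{k,i} - mean_i) · (x_{k,j} - mean_j), with n-1 = 5:
  s[U,U] = ((-2.8333)·(-2.8333) + (-1.8333)·(-1.8333) + (-0.8333)·(-0.8333) + (2.1667)·(2.1667) + (2.1667)·(2.1667) + (1.1667)·(1.1667)) / 5 = 22.8333/5 = 4.5667
  s[U,V] = ((-2.8333)·(-1.6667) + (-1.8333)·(1.3333) + (-0.8333)·(0.3333) + (2.1667)·(-2.6667) + (2.1667)·(3.3333) + (1.1667)·(-0.6667)) / 5 = 2.6667/5 = 0.5333
  s[U,W] = ((-2.8333)·(0.1667) + (-1.8333)·(-2.8333) + (-0.8333)·(1.1667) + (2.1667)·(3.1667) + (2.1667)·(1.1667) + (1.1667)·(-2.8333)) / 5 = 9.8333/5 = 1.9667
  s[V,V] = ((-1.6667)·(-1.6667) + (1.3333)·(1.3333) + (0.3333)·(0.3333) + (-2.6667)·(-2.6667) + (3.3333)·(3.3333) + (-0.6667)·(-0.6667)) / 5 = 23.3333/5 = 4.6667
  s[V,W] = ((-1.6667)·(0.1667) + (1.3333)·(-2.8333) + (0.3333)·(1.1667) + (-2.6667)·(3.1667) + (3.3333)·(1.1667) + (-0.6667)·(-2.8333)) / 5 = -6.3333/5 = -1.2667
  s[W,W] = ((0.1667)·(0.1667) + (-2.8333)·(-2.8333) + (1.1667)·(1.1667) + (3.1667)·(3.1667) + (1.1667)·(1.1667) + (-2.8333)·(-2.8333)) / 5 = 28.8333/5 = 5.7667
  Sample standard deviations s_i = √(s[i,i]):
  s(U) = √(4.5667) = 2.137
  s(V) = √(4.6667) = 2.1602
  s(W) = √(5.7667) = 2.4014

Step 3 — r_{ij} = s_{ij} / (s_i · s_j):
  r[U,U] = 1 (diagonal).
  r[U,V] = 0.5333 / (2.137 · 2.1602) = 0.5333 / 4.6164 = 0.1155
  r[U,W] = 1.9667 / (2.137 · 2.4014) = 1.9667 / 5.1317 = 0.3832
  r[V,V] = 1 (diagonal).
  r[V,W] = -1.2667 / (2.1602 · 2.4014) = -1.2667 / 5.1876 = -0.2442
  r[W,W] = 1 (diagonal).

R is symmetric with unit diagonal. Assembling:

R = [[1, 0.1155, 0.3832],
 [0.1155, 1, -0.2442],
 [0.3832, -0.2442, 1]]


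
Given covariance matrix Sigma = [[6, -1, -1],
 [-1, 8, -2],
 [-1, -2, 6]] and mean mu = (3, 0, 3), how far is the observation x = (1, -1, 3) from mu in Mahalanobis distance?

Step 1 — centre the observation: (x - mu) = (-2, -1, 0).

Step 2 — invert Sigma (cofactor / det for 3×3, or solve directly):
  Sigma^{-1} = [[0.1789, 0.0325, 0.0407],
 [0.0325, 0.1423, 0.0528],
 [0.0407, 0.0528, 0.1911]].

Step 3 — form the quadratic (x - mu)^T · Sigma^{-1} · (x - mu):
  Sigma^{-1} · (x - mu) = (-0.3902, -0.2073, -0.1341).
  (x - mu)^T · [Sigma^{-1} · (x - mu)] = (-2)·(-0.3902) + (-1)·(-0.2073) + (0)·(-0.1341) = 0.9878.

Step 4 — take square root: d = √(0.9878) ≈ 0.9939.

d(x, mu) = √(0.9878) ≈ 0.9939


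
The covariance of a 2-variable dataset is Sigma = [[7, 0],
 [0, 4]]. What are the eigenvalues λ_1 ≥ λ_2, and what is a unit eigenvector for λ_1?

Step 1 — characteristic polynomial of 2×2 Sigma:
  det(Sigma - λI) = λ² - trace · λ + det = 0.
  trace = 7 + 4 = 11, det = 7·4 - (0)² = 28.
Step 2 — discriminant:
  Δ = trace² - 4·det = 121 - 112 = 9.
Step 3 — eigenvalues:
  λ = (trace ± √Δ)/2 = (11 ± 3)/2,
  λ_1 = 7,  λ_2 = 4.

Step 4 — unit eigenvector for λ_1: Sigma is diagonal, so its eigenvectors are the coordinate axes. λ_1 = 7 is the diagonal entry on the first coordinate axis, hence
  v_1 = (1, 0) (||v_1|| = 1).

λ_1 = 7,  λ_2 = 4;  v_1 ≈ (1, 0)


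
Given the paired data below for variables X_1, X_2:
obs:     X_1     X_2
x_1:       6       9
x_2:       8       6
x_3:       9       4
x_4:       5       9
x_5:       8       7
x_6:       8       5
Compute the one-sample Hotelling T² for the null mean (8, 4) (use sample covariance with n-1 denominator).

Step 1 — sample mean vector:
  mean(X_1) = (6 + 8 + 9 + 5 + 8 + 8) / 6 = 44/6 = 7.3333
  mean(X_2) = (9 + 6 + 4 + 9 + 7 + 5) / 6 = 40/6 = 6.6667
  x̄ = (7.3333, 6.6667),  deviation x̄ - mu_0 = (7.3333, 6.6667) - (8, 4) = (-0.6667, 2.6667).

Step 2 — sample covariance matrix, S[i,j] = (1/(n-1)) · Σ_k (x_{k,i} - mean_i) · (x_{k,j} - mean_j), divisor n-1 = 5:
  S[X_1,X_1] = ((-1.3333)·(-1.3333) + (0.6667)·(0.6667) + (1.6667)·(1.6667) + (-2.3333)·(-2.3333) + (0.6667)·(0.6667) + (0.6667)·(0.6667)) / 5 = 11.3333/5 = 2.2667
  S[X_1,X_2] = ((-1.3333)·(2.3333) + (0.6667)·(-0.6667) + (1.6667)·(-2.6667) + (-2.3333)·(2.3333) + (0.6667)·(0.3333) + (0.6667)·(-1.6667)) / 5 = -14.3333/5 = -2.8667
  S[X_2,X_2] = ((2.3333)·(2.3333) + (-0.6667)·(-0.6667) + (-2.6667)·(-2.6667) + (2.3333)·(2.3333) + (0.3333)·(0.3333) + (-1.6667)·(-1.6667)) / 5 = 21.3333/5 = 4.2667
  S = [[2.2667, -2.8667],
 [-2.8667, 4.2667]].

Step 3 — invert S. det(S) = 2.2667·4.2667 - (-2.8667)² = 1.4533.
  S^{-1} = (1/det) · [[d, -b], [-b, a]] = [[2.9358, 1.9725],
 [1.9725, 1.5596]].

Step 4 — quadratic form (x̄ - mu_0)^T · S^{-1} · (x̄ - mu_0):
  S^{-1} · (x̄ - mu_0) = (3.3028, 2.844),
  (x̄ - mu_0)^T · [...] = (-0.6667)·(3.3028) + (2.6667)·(2.844) = 5.3823.

Step 5 — scale by n: T² = 6 · 5.3823 = 32.2936.

T² ≈ 32.2936


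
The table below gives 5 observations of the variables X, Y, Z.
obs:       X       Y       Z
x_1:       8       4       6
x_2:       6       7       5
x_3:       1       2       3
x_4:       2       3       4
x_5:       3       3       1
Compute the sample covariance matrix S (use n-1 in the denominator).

Step 1 — column means:
  mean(X) = (8 + 6 + 1 + 2 + 3) / 5 = 20/5 = 4
  mean(Y) = (4 + 7 + 2 + 3 + 3) / 5 = 19/5 = 3.8
  mean(Z) = (6 + 5 + 3 + 4 + 1) / 5 = 19/5 = 3.8

Step 2 — sample covariance S[i,j] = (1/(n-1)) · Σ_k (x_{k,i} - mean_i) · (x_{k,j} - mean_j), with n-1 = 4.
  S[X,X] = ((4)·(4) + (2)·(2) + (-3)·(-3) + (-2)·(-2) + (-1)·(-1)) / 4 = 34/4 = 8.5
  S[X,Y] = ((4)·(0.2) + (2)·(3.2) + (-3)·(-1.8) + (-2)·(-0.8) + (-1)·(-0.8)) / 4 = 15/4 = 3.75
  S[X,Z] = ((4)·(2.2) + (2)·(1.2) + (-3)·(-0.8) + (-2)·(0.2) + (-1)·(-2.8)) / 4 = 16/4 = 4
  S[Y,Y] = ((0.2)·(0.2) + (3.2)·(3.2) + (-1.8)·(-1.8) + (-0.8)·(-0.8) + (-0.8)·(-0.8)) / 4 = 14.8/4 = 3.7
  S[Y,Z] = ((0.2)·(2.2) + (3.2)·(1.2) + (-1.8)·(-0.8) + (-0.8)·(0.2) + (-0.8)·(-2.8)) / 4 = 7.8/4 = 1.95
  S[Z,Z] = ((2.2)·(2.2) + (1.2)·(1.2) + (-0.8)·(-0.8) + (0.2)·(0.2) + (-2.8)·(-2.8)) / 4 = 14.8/4 = 3.7

S is symmetric (S[j,i] = S[i,j]). Assembling:

S = [[8.5, 3.75, 4],
 [3.75, 3.7, 1.95],
 [4, 1.95, 3.7]]


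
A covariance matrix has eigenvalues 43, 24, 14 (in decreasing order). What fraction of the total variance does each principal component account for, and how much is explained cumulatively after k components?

Step 1 — total variance = trace(Sigma) = Σ λ_i = 43 + 24 + 14 = 81.

Step 2 — fraction explained by component i = λ_i / Σ λ:
  PC1: 43/81 = 0.5309
  PC2: 24/81 = 0.2963
  PC3: 14/81 = 0.1728

Step 3 — cumulative fraction after k components = (λ_1 + ... + λ_k) / Σ λ:
  k = 1: 43/81 = 0.5309
  k = 2: (43 + 24)/81 = 67/81 = 0.8272
  k = 3: (43 + 24 + 14)/81 = 81/81 = 1

Summary (fraction, with percent):

explained: PC1 0.5309 (53.09%), PC2 0.2963 (29.63%), PC3 0.1728 (17.28%);  cumulative: 0.5309, 0.8272, 1


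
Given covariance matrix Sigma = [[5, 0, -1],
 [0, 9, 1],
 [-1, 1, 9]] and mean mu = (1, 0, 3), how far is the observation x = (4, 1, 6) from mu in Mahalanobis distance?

Step 1 — centre the observation: (x - mu) = (3, 1, 3).

Step 2 — invert Sigma (cofactor / det for 3×3, or solve directly):
  Sigma^{-1} = [[0.2046, -0.0026, 0.023],
 [-0.0026, 0.1125, -0.0128],
 [0.023, -0.0128, 0.1151]].

Step 3 — form the quadratic (x - mu)^T · Sigma^{-1} · (x - mu):
  Sigma^{-1} · (x - mu) = (0.6803, 0.0665, 0.4015).
  (x - mu)^T · [Sigma^{-1} · (x - mu)] = (3)·(0.6803) + (1)·(0.0665) + (3)·(0.4015) = 3.312.

Step 4 — take square root: d = √(3.312) ≈ 1.8199.

d(x, mu) = √(3.312) ≈ 1.8199


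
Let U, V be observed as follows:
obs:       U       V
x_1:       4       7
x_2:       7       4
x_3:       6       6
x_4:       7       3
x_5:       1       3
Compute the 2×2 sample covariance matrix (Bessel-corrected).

Step 1 — column means:
  mean(U) = (4 + 7 + 6 + 7 + 1) / 5 = 25/5 = 5
  mean(V) = (7 + 4 + 6 + 3 + 3) / 5 = 23/5 = 4.6

Step 2 — sample covariance S[i,j] = (1/(n-1)) · Σ_k (x_{k,i} - mean_i) · (x_{k,j} - mean_j), with n-1 = 4.
  S[U,U] = ((-1)·(-1) + (2)·(2) + (1)·(1) + (2)·(2) + (-4)·(-4)) / 4 = 26/4 = 6.5
  S[U,V] = ((-1)·(2.4) + (2)·(-0.6) + (1)·(1.4) + (2)·(-1.6) + (-4)·(-1.6)) / 4 = 1/4 = 0.25
  S[V,V] = ((2.4)·(2.4) + (-0.6)·(-0.6) + (1.4)·(1.4) + (-1.6)·(-1.6) + (-1.6)·(-1.6)) / 4 = 13.2/4 = 3.3

S is symmetric (S[j,i] = S[i,j]). Assembling:

S = [[6.5, 0.25],
 [0.25, 3.3]]


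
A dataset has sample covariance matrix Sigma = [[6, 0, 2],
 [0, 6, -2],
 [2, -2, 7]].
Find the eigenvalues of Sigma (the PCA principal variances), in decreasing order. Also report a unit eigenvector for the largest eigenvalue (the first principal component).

Step 1 — characteristic polynomial p(λ) = det(λI - Sigma) = λ³ - tr·λ² + c_1·λ - det, where tr = trace, c_1 = sum of the principal 2×2 minors, det = det(Sigma):
  tr = 6 + 6 + 7 = 19,
  c_1 = (6·6 - (0)²) + (6·7 - (2)²) + (6·7 - (-2)²) = 36 + 38 + 38 = 112,
  det = 6·(6·7 - (-2)²) - (0)·((0)·7 - (-2)·(2)) + (2)·((0)·(-2) - 6·(2)) = 6·(38) - (0)·(4) + (2)·(-12) = 204.
  So p(λ) = λ³ - 19λ² + 112λ - 204.
Step 2 — look for an integer root (rational root theorem: any rational root is an integer divisor of 204). Testing λ = 6:
  p(6) = 216 - 684 + 672 - 204 = 0  ✓
  Dividing out (λ - 6): p(λ) = (λ - 6)(λ² - 13λ + 34).
Step 3 — remaining eigenvalues from the quadratic λ² - 13λ + 34 = 0:
  Δ = 13² - 4·34 = 169 - 136 = 33,  λ = (13 ± √33)/2 = (13 ± 5.7446)/2 ≈ 9.3723 or 3.6277.
  Sorted: λ_1 = 9.3723,  λ_2 = 6,  λ_3 = 3.6277  (check: sum = 19 = tr ✓).

Step 4 — unit eigenvector for λ_1 ≈ 9.3723: v spans the null space of (Sigma - λ_1 I), whose rows are
  r_1 = (-3.3723, 0, 2),  r_2 = (0, -3.3723, -2),  r_3 = (2, -2, -2.3723).
  v is orthogonal to every row, so take v ∝ r_1 × r_2 = ((0)·(-2) - (2)·(-3.3723), (2)·(0) - (-3.3723)·(-2), (-3.3723)·(-3.3723) - (0)·(0)) ≈ (6.7446, -6.7446, 11.3723).
  Let u = (6.7446, -6.7446, 11.3723).
  ||u|| = √((6.7446)² + (-6.7446)² + (11.3723)²) = √(220.307) ≈ 14.8427,  v_1 = u/||u|| ≈ (0.4544, -0.4544, 0.7662) (||v_1|| = 1).

λ_1 = 9.3723,  λ_2 = 6,  λ_3 = 3.6277;  v_1 ≈ (0.4544, -0.4544, 0.7662)


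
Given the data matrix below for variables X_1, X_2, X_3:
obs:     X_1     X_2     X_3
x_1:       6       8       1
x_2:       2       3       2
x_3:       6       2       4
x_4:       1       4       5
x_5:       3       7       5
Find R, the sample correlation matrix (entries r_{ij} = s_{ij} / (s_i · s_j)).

Step 1 — column means:
  mean(X_1) = (6 + 2 + 6 + 1 + 3) / 5 = 18/5 = 3.6
  mean(X_2) = (8 + 3 + 2 + 4 + 7) / 5 = 24/5 = 4.8
  mean(X_3) = (1 + 2 + 4 + 5 + 5) / 5 = 17/5 = 3.4

Step 2 — sample variances and covariances s[i,j] = (1/(n-1)) · Σ_k (x_{k,i} - mean_i) · (x_{k,j} - mean_j), with n-1 = 4:
  s[X_1,X_1] = ((2.4)·(2.4) + (-1.6)·(-1.6) + (2.4)·(2.4) + (-2.6)·(-2.6) + (-0.6)·(-0.6)) / 4 = 21.2/4 = 5.3
  s[X_1,X_2] = ((2.4)·(3.2) + (-1.6)·(-1.8) + (2.4)·(-2.8) + (-2.6)·(-0.8) + (-0.6)·(2.2)) / 4 = 4.6/4 = 1.15
  s[X_1,X_3] = ((2.4)·(-2.4) + (-1.6)·(-1.4) + (2.4)·(0.6) + (-2.6)·(1.6) + (-0.6)·(1.6)) / 4 = -7.2/4 = -1.8
  s[X_2,X_2] = ((3.2)·(3.2) + (-1.8)·(-1.8) + (-2.8)·(-2.8) + (-0.8)·(-0.8) + (2.2)·(2.2)) / 4 = 26.8/4 = 6.7
  s[X_2,X_3] = ((3.2)·(-2.4) + (-1.8)·(-1.4) + (-2.8)·(0.6) + (-0.8)·(1.6) + (2.2)·(1.6)) / 4 = -4.6/4 = -1.15
  s[X_3,X_3] = ((-2.4)·(-2.4) + (-1.4)·(-1.4) + (0.6)·(0.6) + (1.6)·(1.6) + (1.6)·(1.6)) / 4 = 13.2/4 = 3.3
  Sample standard deviations s_i = √(s[i,i]):
  s(X_1) = √(5.3) = 2.3022
  s(X_2) = √(6.7) = 2.5884
  s(X_3) = √(3.3) = 1.8166

Step 3 — r_{ij} = s_{ij} / (s_i · s_j):
  r[X_1,X_1] = 1 (diagonal).
  r[X_1,X_2] = 1.15 / (2.3022 · 2.5884) = 1.15 / 5.959 = 0.193
  r[X_1,X_3] = -1.8 / (2.3022 · 1.8166) = -1.8 / 4.1821 = -0.4304
  r[X_2,X_2] = 1 (diagonal).
  r[X_2,X_3] = -1.15 / (2.5884 · 1.8166) = -1.15 / 4.7021 = -0.2446
  r[X_3,X_3] = 1 (diagonal).

R is symmetric with unit diagonal. Assembling:

R = [[1, 0.193, -0.4304],
 [0.193, 1, -0.2446],
 [-0.4304, -0.2446, 1]]


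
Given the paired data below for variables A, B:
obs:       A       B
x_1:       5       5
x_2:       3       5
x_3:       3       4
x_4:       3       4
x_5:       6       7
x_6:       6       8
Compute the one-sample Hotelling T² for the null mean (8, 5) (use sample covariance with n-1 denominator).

Step 1 — sample mean vector:
  mean(A) = (5 + 3 + 3 + 3 + 6 + 6) / 6 = 26/6 = 4.3333
  mean(B) = (5 + 5 + 4 + 4 + 7 + 8) / 6 = 33/6 = 5.5
  x̄ = (4.3333, 5.5),  deviation x̄ - mu_0 = (4.3333, 5.5) - (8, 5) = (-3.6667, 0.5).

Step 2 — sample covariance matrix, S[i,j] = (1/(n-1)) · Σ_k (x_{k,i} - mean_i) · (x_{k,j} - mean_j), divisor n-1 = 5:
  S[A,A] = ((0.6667)·(0.6667) + (-1.3333)·(-1.3333) + (-1.3333)·(-1.3333) + (-1.3333)·(-1.3333) + (1.6667)·(1.6667) + (1.6667)·(1.6667)) / 5 = 11.3333/5 = 2.2667
  S[A,B] = ((0.6667)·(-0.5) + (-1.3333)·(-0.5) + (-1.3333)·(-1.5) + (-1.3333)·(-1.5) + (1.6667)·(1.5) + (1.6667)·(2.5)) / 5 = 11/5 = 2.2
  S[B,B] = ((-0.5)·(-0.5) + (-0.5)·(-0.5) + (-1.5)·(-1.5) + (-1.5)·(-1.5) + (1.5)·(1.5) + (2.5)·(2.5)) / 5 = 13.5/5 = 2.7
  S = [[2.2667, 2.2],
 [2.2, 2.7]].

Step 3 — invert S. det(S) = 2.2667·2.7 - (2.2)² = 1.28.
  S^{-1} = (1/det) · [[d, -b], [-b, a]] = [[2.1094, -1.7187],
 [-1.7187, 1.7708]].

Step 4 — quadratic form (x̄ - mu_0)^T · S^{-1} · (x̄ - mu_0):
  S^{-1} · (x̄ - mu_0) = (-8.5937, 7.1875),
  (x̄ - mu_0)^T · [...] = (-3.6667)·(-8.5937) + (0.5)·(7.1875) = 35.1042.

Step 5 — scale by n: T² = 6 · 35.1042 = 210.625.

T² ≈ 210.625


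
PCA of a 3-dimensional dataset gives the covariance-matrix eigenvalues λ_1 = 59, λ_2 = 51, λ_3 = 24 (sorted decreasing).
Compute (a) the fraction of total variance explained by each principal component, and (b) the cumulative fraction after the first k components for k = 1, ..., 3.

Step 1 — total variance = trace(Sigma) = Σ λ_i = 59 + 51 + 24 = 134.

Step 2 — fraction explained by component i = λ_i / Σ λ:
  PC1: 59/134 = 0.4403
  PC2: 51/134 = 0.3806
  PC3: 24/134 = 0.1791

Step 3 — cumulative fraction after k components = (λ_1 + ... + λ_k) / Σ λ:
  k = 1: 59/134 = 0.4403
  k = 2: (59 + 51)/134 = 110/134 = 0.8209
  k = 3: (59 + 51 + 24)/134 = 134/134 = 1

Summary (fraction, with percent):

explained: PC1 0.4403 (44.03%), PC2 0.3806 (38.06%), PC3 0.1791 (17.91%);  cumulative: 0.4403, 0.8209, 1


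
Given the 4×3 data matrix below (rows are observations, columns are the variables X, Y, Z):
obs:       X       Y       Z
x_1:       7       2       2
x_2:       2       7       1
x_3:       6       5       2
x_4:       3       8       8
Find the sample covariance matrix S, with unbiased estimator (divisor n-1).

Step 1 — column means:
  mean(X) = (7 + 2 + 6 + 3) / 4 = 18/4 = 4.5
  mean(Y) = (2 + 7 + 5 + 8) / 4 = 22/4 = 5.5
  mean(Z) = (2 + 1 + 2 + 8) / 4 = 13/4 = 3.25

Step 2 — sample covariance S[i,j] = (1/(n-1)) · Σ_k (x_{k,i} - mean_i) · (x_{k,j} - mean_j), with n-1 = 3.
  S[X,X] = ((2.5)·(2.5) + (-2.5)·(-2.5) + (1.5)·(1.5) + (-1.5)·(-1.5)) / 3 = 17/3 = 5.6667
  S[X,Y] = ((2.5)·(-3.5) + (-2.5)·(1.5) + (1.5)·(-0.5) + (-1.5)·(2.5)) / 3 = -17/3 = -5.6667
  S[X,Z] = ((2.5)·(-1.25) + (-2.5)·(-2.25) + (1.5)·(-1.25) + (-1.5)·(4.75)) / 3 = -6.5/3 = -2.1667
  S[Y,Y] = ((-3.5)·(-3.5) + (1.5)·(1.5) + (-0.5)·(-0.5) + (2.5)·(2.5)) / 3 = 21/3 = 7
  S[Y,Z] = ((-3.5)·(-1.25) + (1.5)·(-2.25) + (-0.5)·(-1.25) + (2.5)·(4.75)) / 3 = 13.5/3 = 4.5
  S[Z,Z] = ((-1.25)·(-1.25) + (-2.25)·(-2.25) + (-1.25)·(-1.25) + (4.75)·(4.75)) / 3 = 30.75/3 = 10.25

S is symmetric (S[j,i] = S[i,j]). Assembling:

S = [[5.6667, -5.6667, -2.1667],
 [-5.6667, 7, 4.5],
 [-2.1667, 4.5, 10.25]]


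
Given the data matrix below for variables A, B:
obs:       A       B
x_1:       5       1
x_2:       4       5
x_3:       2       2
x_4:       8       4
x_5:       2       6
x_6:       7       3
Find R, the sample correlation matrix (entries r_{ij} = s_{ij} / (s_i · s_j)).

Step 1 — column means:
  mean(A) = (5 + 4 + 2 + 8 + 2 + 7) / 6 = 28/6 = 4.6667
  mean(B) = (1 + 5 + 2 + 4 + 6 + 3) / 6 = 21/6 = 3.5

Step 2 — sample variances and covariances s[i,j] = (1/(n-1)) · Σ_k (x_{k,i} - mean_i) · (x_{k,j} - mean_j), with n-1 = 5:
  s[A,A] = ((0.3333)·(0.3333) + (-0.6667)·(-0.6667) + (-2.6667)·(-2.6667) + (3.3333)·(3.3333) + (-2.6667)·(-2.6667) + (2.3333)·(2.3333)) / 5 = 31.3333/5 = 6.2667
  s[A,B] = ((0.3333)·(-2.5) + (-0.6667)·(1.5) + (-2.6667)·(-1.5) + (3.3333)·(0.5) + (-2.6667)·(2.5) + (2.3333)·(-0.5)) / 5 = -4/5 = -0.8
  s[B,B] = ((-2.5)·(-2.5) + (1.5)·(1.5) + (-1.5)·(-1.5) + (0.5)·(0.5) + (2.5)·(2.5) + (-0.5)·(-0.5)) / 5 = 17.5/5 = 3.5
  Sample standard deviations s_i = √(s[i,i]):
  s(A) = √(6.2667) = 2.5033
  s(B) = √(3.5) = 1.8708

Step 3 — r_{ij} = s_{ij} / (s_i · s_j):
  r[A,A] = 1 (diagonal).
  r[A,B] = -0.8 / (2.5033 · 1.8708) = -0.8 / 4.6833 = -0.1708
  r[B,B] = 1 (diagonal).

R is symmetric with unit diagonal. Assembling:

R = [[1, -0.1708],
 [-0.1708, 1]]


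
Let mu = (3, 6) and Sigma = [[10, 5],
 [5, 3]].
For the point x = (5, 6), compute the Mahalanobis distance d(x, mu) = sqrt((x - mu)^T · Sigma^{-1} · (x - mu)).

Step 1 — centre the observation: (x - mu) = (2, 0).

Step 2 — invert Sigma. det(Sigma) = 10·3 - (5)² = 5.
  Sigma^{-1} = (1/det) · [[d, -b], [-b, a]] = [[0.6, -1],
 [-1, 2]].

Step 3 — form the quadratic (x - mu)^T · Sigma^{-1} · (x - mu):
  Sigma^{-1} · (x - mu) = (1.2, -2).
  (x - mu)^T · [Sigma^{-1} · (x - mu)] = (2)·(1.2) + (0)·(-2) = 2.4.

Step 4 — take square root: d = √(2.4) ≈ 1.5492.

d(x, mu) = √(2.4) ≈ 1.5492


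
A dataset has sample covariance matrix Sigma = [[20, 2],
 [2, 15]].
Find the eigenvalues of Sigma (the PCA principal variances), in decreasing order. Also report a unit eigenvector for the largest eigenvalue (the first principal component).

Step 1 — characteristic polynomial of 2×2 Sigma:
  det(Sigma - λI) = λ² - trace · λ + det = 0.
  trace = 20 + 15 = 35, det = 20·15 - (2)² = 296.
Step 2 — discriminant:
  Δ = trace² - 4·det = 1225 - 1184 = 41.
Step 3 — eigenvalues:
  λ = (trace ± √Δ)/2 = (35 ± 6.4031)/2,
  λ_1 = 20.7016,  λ_2 = 14.2984.

Step 4 — unit eigenvector for λ_1: solve (Sigma - λ_1 I)v = 0. First row:
  (20 - 20.7016)·v_x + (2)·v_y = 0, i.e. (-0.7016)·v_x + (2)·v_y = 0,
  so v ∝ (b, λ_1 - a) = (2, 0.7016) = u.
  ||u|| = √((2)² + (0.7016)²) = √(4.4922) ≈ 2.1195,
  v_1 = u/||u|| ≈ (0.9436, 0.331) (||v_1|| = 1).

λ_1 = 20.7016,  λ_2 = 14.2984;  v_1 ≈ (0.9436, 0.331)


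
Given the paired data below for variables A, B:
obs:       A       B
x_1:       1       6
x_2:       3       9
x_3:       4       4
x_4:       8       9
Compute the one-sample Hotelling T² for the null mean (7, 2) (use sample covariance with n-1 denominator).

Step 1 — sample mean vector:
  mean(A) = (1 + 3 + 4 + 8) / 4 = 16/4 = 4
  mean(B) = (6 + 9 + 4 + 9) / 4 = 28/4 = 7
  x̄ = (4, 7),  deviation x̄ - mu_0 = (4, 7) - (7, 2) = (-3, 5).

Step 2 — sample covariance matrix, S[i,j] = (1/(n-1)) · Σ_k (x_{k,i} - mean_i) · (x_{k,j} - mean_j), divisor n-1 = 3:
  S[A,A] = ((-3)·(-3) + (-1)·(-1) + (0)·(0) + (4)·(4)) / 3 = 26/3 = 8.6667
  S[A,B] = ((-3)·(-1) + (-1)·(2) + (0)·(-3) + (4)·(2)) / 3 = 9/3 = 3
  S[B,B] = ((-1)·(-1) + (2)·(2) + (-3)·(-3) + (2)·(2)) / 3 = 18/3 = 6
  S = [[8.6667, 3],
 [3, 6]].

Step 3 — invert S. det(S) = 8.6667·6 - (3)² = 43.
  S^{-1} = (1/det) · [[d, -b], [-b, a]] = [[0.1395, -0.0698],
 [-0.0698, 0.2016]].

Step 4 — quadratic form (x̄ - mu_0)^T · S^{-1} · (x̄ - mu_0):
  S^{-1} · (x̄ - mu_0) = (-0.7674, 1.2171),
  (x̄ - mu_0)^T · [...] = (-3)·(-0.7674) + (5)·(1.2171) = 8.3876.

Step 5 — scale by n: T² = 4 · 8.3876 = 33.5504.

T² ≈ 33.5504


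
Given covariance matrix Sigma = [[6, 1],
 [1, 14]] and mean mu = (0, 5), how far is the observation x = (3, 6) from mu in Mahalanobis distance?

Step 1 — centre the observation: (x - mu) = (3, 1).

Step 2 — invert Sigma. det(Sigma) = 6·14 - (1)² = 83.
  Sigma^{-1} = (1/det) · [[d, -b], [-b, a]] = [[0.1687, -0.012],
 [-0.012, 0.0723]].

Step 3 — form the quadratic (x - mu)^T · Sigma^{-1} · (x - mu):
  Sigma^{-1} · (x - mu) = (0.494, 0.0361).
  (x - mu)^T · [Sigma^{-1} · (x - mu)] = (3)·(0.494) + (1)·(0.0361) = 1.5181.

Step 4 — take square root: d = √(1.5181) ≈ 1.2321.

d(x, mu) = √(1.5181) ≈ 1.2321


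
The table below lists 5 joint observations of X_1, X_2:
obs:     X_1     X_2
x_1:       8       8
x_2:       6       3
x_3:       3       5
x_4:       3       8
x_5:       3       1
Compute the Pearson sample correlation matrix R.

Step 1 — column means:
  mean(X_1) = (8 + 6 + 3 + 3 + 3) / 5 = 23/5 = 4.6
  mean(X_2) = (8 + 3 + 5 + 8 + 1) / 5 = 25/5 = 5

Step 2 — sample variances and covariances s[i,j] = (1/(n-1)) · Σ_k (x_{k,i} - mean_i) · (x_{k,j} - mean_j), with n-1 = 4:
  s[X_1,X_1] = ((3.4)·(3.4) + (1.4)·(1.4) + (-1.6)·(-1.6) + (-1.6)·(-1.6) + (-1.6)·(-1.6)) / 4 = 21.2/4 = 5.3
  s[X_1,X_2] = ((3.4)·(3) + (1.4)·(-2) + (-1.6)·(0) + (-1.6)·(3) + (-1.6)·(-4)) / 4 = 9/4 = 2.25
  s[X_2,X_2] = ((3)·(3) + (-2)·(-2) + (0)·(0) + (3)·(3) + (-4)·(-4)) / 4 = 38/4 = 9.5
  Sample standard deviations s_i = √(s[i,i]):
  s(X_1) = √(5.3) = 2.3022
  s(X_2) = √(9.5) = 3.0822

Step 3 — r_{ij} = s_{ij} / (s_i · s_j):
  r[X_1,X_1] = 1 (diagonal).
  r[X_1,X_2] = 2.25 / (2.3022 · 3.0822) = 2.25 / 7.0958 = 0.3171
  r[X_2,X_2] = 1 (diagonal).

R is symmetric with unit diagonal. Assembling:

R = [[1, 0.3171],
 [0.3171, 1]]


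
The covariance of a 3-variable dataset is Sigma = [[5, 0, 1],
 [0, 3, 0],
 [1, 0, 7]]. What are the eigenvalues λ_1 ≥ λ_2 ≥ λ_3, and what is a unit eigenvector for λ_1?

Step 1 — characteristic polynomial p(λ) = det(λI - Sigma) = λ³ - tr·λ² + c_1·λ - det, where tr = trace, c_1 = sum of the principal 2×2 minors, det = det(Sigma):
  tr = 5 + 3 + 7 = 15,
  c_1 = (5·3 - (0)²) + (5·7 - (1)²) + (3·7 - (0)²) = 15 + 34 + 21 = 70,
  det = 5·(3·7 - (0)²) - (0)·((0)·7 - (0)·(1)) + (1)·((0)·(0) - 3·(1)) = 5·(21) - (0)·(0) + (1)·(-3) = 102.
  So p(λ) = λ³ - 15λ² + 70λ - 102.
Step 2 — look for an integer root (rational root theorem: any rational root is an integer divisor of 102). Testing λ = 3:
  p(3) = 27 - 135 + 210 - 102 = 0  ✓
  Dividing out (λ - 3): p(λ) = (λ - 3)(λ² - 12λ + 34).
Step 3 — remaining eigenvalues from the quadratic λ² - 12λ + 34 = 0:
  Δ = 12² - 4·34 = 144 - 136 = 8,  λ = (12 ± √8)/2 = (12 ± 2.8284)/2 ≈ 7.4142 or 4.5858.
  Sorted: λ_1 = 7.4142,  λ_2 = 4.5858,  λ_3 = 3  (check: sum = 15 = tr ✓).

Step 4 — unit eigenvector for λ_1 ≈ 7.4142: v spans the null space of (Sigma - λ_1 I), whose rows are
  r_1 = (-2.4142, 0, 1),  r_2 = (0, -4.4142, 0),  r_3 = (1, 0, -0.4142).
  v is orthogonal to every row, so take v ∝ r_1 × r_2 = ((0)·(0) - (1)·(-4.4142), (1)·(0) - (-2.4142)·(0), (-2.4142)·(-4.4142) - (0)·(0)) ≈ (4.4142, 0, 10.6569).
  Let u = (4.4142, 0, 10.6569).
  ||u|| = √((4.4142)² + (0)² + (10.6569)²) = √(133.0538) ≈ 11.5349,  v_1 = u/||u|| ≈ (0.3827, 0, 0.9239) (||v_1|| = 1).

λ_1 = 7.4142,  λ_2 = 4.5858,  λ_3 = 3;  v_1 ≈ (0.3827, 0, 0.9239)


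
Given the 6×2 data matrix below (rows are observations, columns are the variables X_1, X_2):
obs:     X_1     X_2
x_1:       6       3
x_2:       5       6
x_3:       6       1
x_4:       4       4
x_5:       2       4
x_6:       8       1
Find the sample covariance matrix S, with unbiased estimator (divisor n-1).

Step 1 — column means:
  mean(X_1) = (6 + 5 + 6 + 4 + 2 + 8) / 6 = 31/6 = 5.1667
  mean(X_2) = (3 + 6 + 1 + 4 + 4 + 1) / 6 = 19/6 = 3.1667

Step 2 — sample covariance S[i,j] = (1/(n-1)) · Σ_k (x_{k,i} - mean_i) · (x_{k,j} - mean_j), with n-1 = 5.
  S[X_1,X_1] = ((0.8333)·(0.8333) + (-0.1667)·(-0.1667) + (0.8333)·(0.8333) + (-1.1667)·(-1.1667) + (-3.1667)·(-3.1667) + (2.8333)·(2.8333)) / 5 = 20.8333/5 = 4.1667
  S[X_1,X_2] = ((0.8333)·(-0.1667) + (-0.1667)·(2.8333) + (0.8333)·(-2.1667) + (-1.1667)·(0.8333) + (-3.1667)·(0.8333) + (2.8333)·(-2.1667)) / 5 = -12.1667/5 = -2.4333
  S[X_2,X_2] = ((-0.1667)·(-0.1667) + (2.8333)·(2.8333) + (-2.1667)·(-2.1667) + (0.8333)·(0.8333) + (0.8333)·(0.8333) + (-2.1667)·(-2.1667)) / 5 = 18.8333/5 = 3.7667

S is symmetric (S[j,i] = S[i,j]). Assembling:

S = [[4.1667, -2.4333],
 [-2.4333, 3.7667]]


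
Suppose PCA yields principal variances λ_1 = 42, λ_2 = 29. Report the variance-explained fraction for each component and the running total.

Step 1 — total variance = trace(Sigma) = Σ λ_i = 42 + 29 = 71.

Step 2 — fraction explained by component i = λ_i / Σ λ:
  PC1: 42/71 = 0.5915
  PC2: 29/71 = 0.4085

Step 3 — cumulative fraction after k components = (λ_1 + ... + λ_k) / Σ λ:
  k = 1: 42/71 = 0.5915
  k = 2: (42 + 29)/71 = 71/71 = 1

Summary (fraction, with percent):

explained: PC1 0.5915 (59.15%), PC2 0.4085 (40.85%);  cumulative: 0.5915, 1


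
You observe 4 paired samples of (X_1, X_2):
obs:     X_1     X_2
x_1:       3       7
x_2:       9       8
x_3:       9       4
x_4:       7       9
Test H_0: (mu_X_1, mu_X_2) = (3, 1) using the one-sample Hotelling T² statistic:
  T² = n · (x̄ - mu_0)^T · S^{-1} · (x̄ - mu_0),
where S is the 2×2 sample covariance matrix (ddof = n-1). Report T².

Step 1 — sample mean vector:
  mean(X_1) = (3 + 9 + 9 + 7) / 4 = 28/4 = 7
  mean(X_2) = (7 + 8 + 4 + 9) / 4 = 28/4 = 7
  x̄ = (7, 7),  deviation x̄ - mu_0 = (7, 7) - (3, 1) = (4, 6).

Step 2 — sample covariance matrix, S[i,j] = (1/(n-1)) · Σ_k (x_{k,i} - mean_i) · (x_{k,j} - mean_j), divisor n-1 = 3:
  S[X_1,X_1] = ((-4)·(-4) + (2)·(2) + (2)·(2) + (0)·(0)) / 3 = 24/3 = 8
  S[X_1,X_2] = ((-4)·(0) + (2)·(1) + (2)·(-3) + (0)·(2)) / 3 = -4/3 = -1.3333
  S[X_2,X_2] = ((0)·(0) + (1)·(1) + (-3)·(-3) + (2)·(2)) / 3 = 14/3 = 4.6667
  S = [[8, -1.3333],
 [-1.3333, 4.6667]].

Step 3 — invert S. det(S) = 8·4.6667 - (-1.3333)² = 35.5556.
  S^{-1} = (1/det) · [[d, -b], [-b, a]] = [[0.1312, 0.0375],
 [0.0375, 0.225]].

Step 4 — quadratic form (x̄ - mu_0)^T · S^{-1} · (x̄ - mu_0):
  S^{-1} · (x̄ - mu_0) = (0.75, 1.5),
  (x̄ - mu_0)^T · [...] = (4)·(0.75) + (6)·(1.5) = 12.

Step 5 — scale by n: T² = 4 · 12 = 48.

T² ≈ 48


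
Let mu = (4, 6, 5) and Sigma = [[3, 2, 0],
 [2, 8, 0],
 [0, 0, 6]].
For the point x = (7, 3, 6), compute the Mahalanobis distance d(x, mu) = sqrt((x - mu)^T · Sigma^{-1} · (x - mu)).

Step 1 — centre the observation: (x - mu) = (3, -3, 1).

Step 2 — invert Sigma (cofactor / det for 3×3, or solve directly):
  Sigma^{-1} = [[0.4, -0.1, 0],
 [-0.1, 0.15, 0],
 [0, 0, 0.1667]].

Step 3 — form the quadratic (x - mu)^T · Sigma^{-1} · (x - mu):
  Sigma^{-1} · (x - mu) = (1.5, -0.75, 0.1667).
  (x - mu)^T · [Sigma^{-1} · (x - mu)] = (3)·(1.5) + (-3)·(-0.75) + (1)·(0.1667) = 6.9167.

Step 4 — take square root: d = √(6.9167) ≈ 2.63.

d(x, mu) = √(6.9167) ≈ 2.63


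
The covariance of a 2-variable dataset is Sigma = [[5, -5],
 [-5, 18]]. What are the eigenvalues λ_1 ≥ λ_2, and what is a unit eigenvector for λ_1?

Step 1 — characteristic polynomial of 2×2 Sigma:
  det(Sigma - λI) = λ² - trace · λ + det = 0.
  trace = 5 + 18 = 23, det = 5·18 - (-5)² = 65.
Step 2 — discriminant:
  Δ = trace² - 4·det = 529 - 260 = 269.
Step 3 — eigenvalues:
  λ = (trace ± √Δ)/2 = (23 ± 16.4012)/2,
  λ_1 = 19.7006,  λ_2 = 3.2994.

Step 4 — unit eigenvector for λ_1: solve (Sigma - λ_1 I)v = 0. First row:
  (5 - 19.7006)·v_x + (-5)·v_y = 0, i.e. (-14.7006)·v_x + (-5)·v_y = 0,
  so v ∝ (b, λ_1 - a) = (-5, 14.7006); multiply by -1 so the first entry is positive: u = (5, -14.7006).
  ||u|| = √((5)² + (-14.7006)²) = √(241.1079) ≈ 15.5277,
  v_1 = u/||u|| ≈ (0.322, -0.9467) (||v_1|| = 1).

λ_1 = 19.7006,  λ_2 = 3.2994;  v_1 ≈ (0.322, -0.9467)


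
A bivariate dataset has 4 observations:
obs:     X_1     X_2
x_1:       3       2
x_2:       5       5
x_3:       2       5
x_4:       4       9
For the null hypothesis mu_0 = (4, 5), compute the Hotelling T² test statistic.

Step 1 — sample mean vector:
  mean(X_1) = (3 + 5 + 2 + 4) / 4 = 14/4 = 3.5
  mean(X_2) = (2 + 5 + 5 + 9) / 4 = 21/4 = 5.25
  x̄ = (3.5, 5.25),  deviation x̄ - mu_0 = (3.5, 5.25) - (4, 5) = (-0.5, 0.25).

Step 2 — sample covariance matrix, S[i,j] = (1/(n-1)) · Σ_k (x_{k,i} - mean_i) · (x_{k,j} - mean_j), divisor n-1 = 3:
  S[X_1,X_1] = ((-0.5)·(-0.5) + (1.5)·(1.5) + (-1.5)·(-1.5) + (0.5)·(0.5)) / 3 = 5/3 = 1.6667
  S[X_1,X_2] = ((-0.5)·(-3.25) + (1.5)·(-0.25) + (-1.5)·(-0.25) + (0.5)·(3.75)) / 3 = 3.5/3 = 1.1667
  S[X_2,X_2] = ((-3.25)·(-3.25) + (-0.25)·(-0.25) + (-0.25)·(-0.25) + (3.75)·(3.75)) / 3 = 24.75/3 = 8.25
  S = [[1.6667, 1.1667],
 [1.1667, 8.25]].

Step 3 — invert S. det(S) = 1.6667·8.25 - (1.1667)² = 12.3889.
  S^{-1} = (1/det) · [[d, -b], [-b, a]] = [[0.6659, -0.0942],
 [-0.0942, 0.1345]].

Step 4 — quadratic form (x̄ - mu_0)^T · S^{-1} · (x̄ - mu_0):
  S^{-1} · (x̄ - mu_0) = (-0.3565, 0.0807),
  (x̄ - mu_0)^T · [...] = (-0.5)·(-0.3565) + (0.25)·(0.0807) = 0.1984.

Step 5 — scale by n: T² = 4 · 0.1984 = 0.7937.

T² ≈ 0.7937


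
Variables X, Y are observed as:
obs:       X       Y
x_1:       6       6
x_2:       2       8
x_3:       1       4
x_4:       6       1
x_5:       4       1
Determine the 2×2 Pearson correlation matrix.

Step 1 — column means:
  mean(X) = (6 + 2 + 1 + 6 + 4) / 5 = 19/5 = 3.8
  mean(Y) = (6 + 8 + 4 + 1 + 1) / 5 = 20/5 = 4

Step 2 — sample variances and covariances s[i,j] = (1/(n-1)) · Σ_k (x_{k,i} - mean_i) · (x_{k,j} - mean_j), with n-1 = 4:
  s[X,X] = ((2.2)·(2.2) + (-1.8)·(-1.8) + (-2.8)·(-2.8) + (2.2)·(2.2) + (0.2)·(0.2)) / 4 = 20.8/4 = 5.2
  s[X,Y] = ((2.2)·(2) + (-1.8)·(4) + (-2.8)·(0) + (2.2)·(-3) + (0.2)·(-3)) / 4 = -10/4 = -2.5
  s[Y,Y] = ((2)·(2) + (4)·(4) + (0)·(0) + (-3)·(-3) + (-3)·(-3)) / 4 = 38/4 = 9.5
  Sample standard deviations s_i = √(s[i,i]):
  s(X) = √(5.2) = 2.2804
  s(Y) = √(9.5) = 3.0822

Step 3 — r_{ij} = s_{ij} / (s_i · s_j):
  r[X,X] = 1 (diagonal).
  r[X,Y] = -2.5 / (2.2804 · 3.0822) = -2.5 / 7.0285 = -0.3557
  r[Y,Y] = 1 (diagonal).

R is symmetric with unit diagonal. Assembling:

R = [[1, -0.3557],
 [-0.3557, 1]]


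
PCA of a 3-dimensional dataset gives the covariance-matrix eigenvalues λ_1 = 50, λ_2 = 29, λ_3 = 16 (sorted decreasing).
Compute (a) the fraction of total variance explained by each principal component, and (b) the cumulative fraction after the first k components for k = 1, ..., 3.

Step 1 — total variance = trace(Sigma) = Σ λ_i = 50 + 29 + 16 = 95.

Step 2 — fraction explained by component i = λ_i / Σ λ:
  PC1: 50/95 = 0.5263
  PC2: 29/95 = 0.3053
  PC3: 16/95 = 0.1684

Step 3 — cumulative fraction after k components = (λ_1 + ... + λ_k) / Σ λ:
  k = 1: 50/95 = 0.5263
  k = 2: (50 + 29)/95 = 79/95 = 0.8316
  k = 3: (50 + 29 + 16)/95 = 95/95 = 1

Summary (fraction, with percent):

explained: PC1 0.5263 (52.63%), PC2 0.3053 (30.53%), PC3 0.1684 (16.84%);  cumulative: 0.5263, 0.8316, 1


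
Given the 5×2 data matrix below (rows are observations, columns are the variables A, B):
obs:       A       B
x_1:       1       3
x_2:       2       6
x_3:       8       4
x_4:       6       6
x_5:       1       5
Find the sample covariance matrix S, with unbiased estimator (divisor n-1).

Step 1 — column means:
  mean(A) = (1 + 2 + 8 + 6 + 1) / 5 = 18/5 = 3.6
  mean(B) = (3 + 6 + 4 + 6 + 5) / 5 = 24/5 = 4.8

Step 2 — sample covariance S[i,j] = (1/(n-1)) · Σ_k (x_{k,i} - mean_i) · (x_{k,j} - mean_j), with n-1 = 4.
  S[A,A] = ((-2.6)·(-2.6) + (-1.6)·(-1.6) + (4.4)·(4.4) + (2.4)·(2.4) + (-2.6)·(-2.6)) / 4 = 41.2/4 = 10.3
  S[A,B] = ((-2.6)·(-1.8) + (-1.6)·(1.2) + (4.4)·(-0.8) + (2.4)·(1.2) + (-2.6)·(0.2)) / 4 = 1.6/4 = 0.4
  S[B,B] = ((-1.8)·(-1.8) + (1.2)·(1.2) + (-0.8)·(-0.8) + (1.2)·(1.2) + (0.2)·(0.2)) / 4 = 6.8/4 = 1.7

S is symmetric (S[j,i] = S[i,j]). Assembling:

S = [[10.3, 0.4],
 [0.4, 1.7]]


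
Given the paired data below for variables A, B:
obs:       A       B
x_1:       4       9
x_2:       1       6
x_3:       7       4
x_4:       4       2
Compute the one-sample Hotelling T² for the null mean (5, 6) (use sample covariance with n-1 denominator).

Step 1 — sample mean vector:
  mean(A) = (4 + 1 + 7 + 4) / 4 = 16/4 = 4
  mean(B) = (9 + 6 + 4 + 2) / 4 = 21/4 = 5.25
  x̄ = (4, 5.25),  deviation x̄ - mu_0 = (4, 5.25) - (5, 6) = (-1, -0.75).

Step 2 — sample covariance matrix, S[i,j] = (1/(n-1)) · Σ_k (x_{k,i} - mean_i) · (x_{k,j} - mean_j), divisor n-1 = 3:
  S[A,A] = ((0)·(0) + (-3)·(-3) + (3)·(3) + (0)·(0)) / 3 = 18/3 = 6
  S[A,B] = ((0)·(3.75) + (-3)·(0.75) + (3)·(-1.25) + (0)·(-3.25)) / 3 = -6/3 = -2
  S[B,B] = ((3.75)·(3.75) + (0.75)·(0.75) + (-1.25)·(-1.25) + (-3.25)·(-3.25)) / 3 = 26.75/3 = 8.9167
  S = [[6, -2],
 [-2, 8.9167]].

Step 3 — invert S. det(S) = 6·8.9167 - (-2)² = 49.5.
  S^{-1} = (1/det) · [[d, -b], [-b, a]] = [[0.1801, 0.0404],
 [0.0404, 0.1212]].

Step 4 — quadratic form (x̄ - mu_0)^T · S^{-1} · (x̄ - mu_0):
  S^{-1} · (x̄ - mu_0) = (-0.2104, -0.1313),
  (x̄ - mu_0)^T · [...] = (-1)·(-0.2104) + (-0.75)·(-0.1313) = 0.3089.

Step 5 — scale by n: T² = 4 · 0.3089 = 1.2357.

T² ≈ 1.2357


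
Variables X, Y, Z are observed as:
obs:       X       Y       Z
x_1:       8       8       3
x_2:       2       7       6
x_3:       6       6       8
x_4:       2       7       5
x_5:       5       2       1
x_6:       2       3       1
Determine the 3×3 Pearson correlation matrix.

Step 1 — column means:
  mean(X) = (8 + 2 + 6 + 2 + 5 + 2) / 6 = 25/6 = 4.1667
  mean(Y) = (8 + 7 + 6 + 7 + 2 + 3) / 6 = 33/6 = 5.5
  mean(Z) = (3 + 6 + 8 + 5 + 1 + 1) / 6 = 24/6 = 4

Step 2 — sample variances and covariances s[i,j] = (1/(n-1)) · Σ_k (x_{k,i} - mean_i) · (x_{k,j} - mean_j), with n-1 = 5:
  s[X,X] = ((3.8333)·(3.8333) + (-2.1667)·(-2.1667) + (1.8333)·(1.8333) + (-2.1667)·(-2.1667) + (0.8333)·(0.8333) + (-2.1667)·(-2.1667)) / 5 = 32.8333/5 = 6.5667
  s[X,Y] = ((3.8333)·(2.5) + (-2.1667)·(1.5) + (1.8333)·(0.5) + (-2.1667)·(1.5) + (0.8333)·(-3.5) + (-2.1667)·(-2.5)) / 5 = 6.5/5 = 1.3
  s[X,Z] = ((3.8333)·(-1) + (-2.1667)·(2) + (1.8333)·(4) + (-2.1667)·(1) + (0.8333)·(-3) + (-2.1667)·(-3)) / 5 = 1/5 = 0.2
  s[Y,Y] = ((2.5)·(2.5) + (1.5)·(1.5) + (0.5)·(0.5) + (1.5)·(1.5) + (-3.5)·(-3.5) + (-2.5)·(-2.5)) / 5 = 29.5/5 = 5.9
  s[Y,Z] = ((2.5)·(-1) + (1.5)·(2) + (0.5)·(4) + (1.5)·(1) + (-3.5)·(-3) + (-2.5)·(-3)) / 5 = 22/5 = 4.4
  s[Z,Z] = ((-1)·(-1) + (2)·(2) + (4)·(4) + (1)·(1) + (-3)·(-3) + (-3)·(-3)) / 5 = 40/5 = 8
  Sample standard deviations s_i = √(s[i,i]):
  s(X) = √(6.5667) = 2.5626
  s(Y) = √(5.9) = 2.429
  s(Z) = √(8) = 2.8284

Step 3 — r_{ij} = s_{ij} / (s_i · s_j):
  r[X,X] = 1 (diagonal).
  r[X,Y] = 1.3 / (2.5626 · 2.429) = 1.3 / 6.2244 = 0.2089
  r[X,Z] = 0.2 / (2.5626 · 2.8284) = 0.2 / 7.248 = 0.0276
  r[Y,Y] = 1 (diagonal).
  r[Y,Z] = 4.4 / (2.429 · 2.8284) = 4.4 / 6.8702 = 0.6404
  r[Z,Z] = 1 (diagonal).

R is symmetric with unit diagonal. Assembling:

R = [[1, 0.2089, 0.0276],
 [0.2089, 1, 0.6404],
 [0.0276, 0.6404, 1]]
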